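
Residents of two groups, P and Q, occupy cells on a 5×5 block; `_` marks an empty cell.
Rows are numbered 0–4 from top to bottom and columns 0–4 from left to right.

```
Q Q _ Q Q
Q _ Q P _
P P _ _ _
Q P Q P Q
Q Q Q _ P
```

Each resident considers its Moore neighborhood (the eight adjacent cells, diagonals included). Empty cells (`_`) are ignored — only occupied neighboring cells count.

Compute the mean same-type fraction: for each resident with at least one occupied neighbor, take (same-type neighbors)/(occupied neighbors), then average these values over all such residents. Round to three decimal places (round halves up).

Row 0: (0,0)Q 2/2 · (0,1)Q 3/3 · (0,3)Q 2/3 · (0,4)Q 1/2
Row 1: (1,0)Q 2/4 · (1,2)Q 2/4 · (1,3)P 0/3
Row 2: (2,0)P 2/4 · (2,1)P 2/6
Row 3: (3,0)Q 2/5 · (3,1)P 2/7 · (3,2)Q 2/5 · (3,3)P 1/4 · (3,4)Q 0/2
Row 4: (4,0)Q 2/3 · (4,1)Q 4/5 · (4,2)Q 2/4 · (4,4)P 1/2
Sum over 18 residents: 2/2 + 3/3 + 2/3 + 1/2 + 2/4 + 2/4 + 0/3 + 2/4 + 2/6 + 2/5 + 2/7 + 2/5 + 1/4 + 0/2 + 2/3 + 4/5 + 2/4 + 1/2 = 3697/420; mean = 3697/420 ÷ 18 = 3697/7560 = 0.489021… → 0.489.

0.489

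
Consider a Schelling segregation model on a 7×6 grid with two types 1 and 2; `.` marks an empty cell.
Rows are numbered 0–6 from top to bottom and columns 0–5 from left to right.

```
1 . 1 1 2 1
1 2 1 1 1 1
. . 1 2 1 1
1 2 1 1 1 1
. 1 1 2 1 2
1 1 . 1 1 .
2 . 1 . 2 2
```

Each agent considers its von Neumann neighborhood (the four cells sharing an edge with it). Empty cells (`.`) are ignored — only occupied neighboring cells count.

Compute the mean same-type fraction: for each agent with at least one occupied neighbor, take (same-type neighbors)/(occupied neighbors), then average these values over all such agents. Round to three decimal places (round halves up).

(0,0)1 1/1
(0,2)1 2/2
(0,3)1 2/3
(0,4)2 0/3
(0,5)1 1/2
(1,0)1 1/2
(1,1)2 0/2
(1,2)1 3/4
(1,3)1 3/4
(1,4)1 3/4
(1,5)1 3/3
(2,2)1 2/3
(2,3)2 0/4
(2,4)1 3/4
(2,5)1 3/3
(3,0)1 0/1
(3,1)2 0/3
(3,2)1 3/4
(3,3)1 2/4
(3,4)1 4/4
(3,5)1 2/3
(4,1)1 2/3
(4,2)1 2/3
(4,3)2 0/4
(4,4)1 2/4
(4,5)2 0/2
(5,0)1 1/2
(5,1)1 2/2
(5,3)1 1/2
(5,4)1 2/3
(6,0)2 0/1
(6,2)1 — no occupied neighbors
(6,4)2 1/2
(6,5)2 1/1
Sum over 33 agents: 1/1 + 2/2 + 2/3 + 0/3 + 1/2 + 1/2 + 0/2 + 3/4 + 3/4 + 3/4 + 3/3 + 2/3 + 0/4 + 3/4 + 3/3 + 0/1 + 0/3 + 3/4 + 2/4 + 4/4 + 2/3 + 2/3 + 2/3 + 0/4 + 2/4 + 0/2 + 1/2 + 2/2 + 1/2 + 2/3 + 0/1 + 1/2 + 1/1 = 73/4; mean = 73/4 ÷ 33 = 73/132 = 0.553030… → 0.553.

0.553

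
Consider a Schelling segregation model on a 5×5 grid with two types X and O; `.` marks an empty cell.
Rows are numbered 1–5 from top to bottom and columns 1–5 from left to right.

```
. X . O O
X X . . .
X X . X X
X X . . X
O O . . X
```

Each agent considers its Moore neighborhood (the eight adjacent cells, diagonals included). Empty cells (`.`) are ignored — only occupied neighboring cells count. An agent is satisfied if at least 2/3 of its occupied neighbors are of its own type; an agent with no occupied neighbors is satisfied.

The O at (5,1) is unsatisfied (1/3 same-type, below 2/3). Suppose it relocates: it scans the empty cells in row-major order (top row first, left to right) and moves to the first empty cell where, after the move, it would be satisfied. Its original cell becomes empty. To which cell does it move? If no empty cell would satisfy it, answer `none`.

none

Vacating (5,1). Empty cells in order:
  (1,1): 0/3 same-type → still unsatisfied.
  (1,3): 1/3 same-type → still unsatisfied.
  (2,3): 1/5 same-type → still unsatisfied.
  (2,4): 2/4 same-type → still unsatisfied.
  (2,5): 2/4 same-type → still unsatisfied.
  (3,3): 0/4 same-type → still unsatisfied.
  (4,3): 1/4 same-type → still unsatisfied.
  (4,4): 0/4 same-type → still unsatisfied.
  (5,3): 1/2 same-type → still unsatisfied.
  (5,4): 0/2 same-type → still unsatisfied.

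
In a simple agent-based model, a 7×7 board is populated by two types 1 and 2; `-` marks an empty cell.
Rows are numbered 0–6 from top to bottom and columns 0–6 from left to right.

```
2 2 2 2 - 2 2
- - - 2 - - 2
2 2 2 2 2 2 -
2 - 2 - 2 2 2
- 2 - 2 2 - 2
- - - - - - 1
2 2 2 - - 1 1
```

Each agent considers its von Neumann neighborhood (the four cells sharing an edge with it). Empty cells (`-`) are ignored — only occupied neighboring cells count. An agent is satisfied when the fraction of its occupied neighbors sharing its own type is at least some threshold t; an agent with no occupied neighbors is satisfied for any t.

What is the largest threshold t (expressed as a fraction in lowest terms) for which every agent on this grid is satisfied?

1/2

Row 0: (0,0)2 1/1 · (0,1)2 2/2 · (0,2)2 2/2 · (0,3)2 2/2 · (0,5)2 1/1 · (0,6)2 2/2
Row 1: (1,3)2 2/2 · (1,6)2 1/1
Row 2: (2,0)2 2/2 · (2,1)2 2/2 · (2,2)2 3/3 · (2,3)2 3/3 · (2,4)2 3/3 · (2,5)2 2/2
Row 3: (3,0)2 1/1 · (3,2)2 1/1 · (3,4)2 3/3 · (3,5)2 3/3 · (3,6)2 2/2
Row 4: (4,1)2 — no occupied neighbors · (4,3)2 1/1 · (4,4)2 2/2 · (4,6)2 1/2
Row 5: (5,6)1 1/2
Row 6: (6,0)2 1/1 · (6,1)2 2/2 · (6,2)2 1/1 · (6,5)1 1/1 · (6,6)1 2/2
The smallest same-type fraction is 1/2 at (4,6), which reduces to 1/2. Any threshold above that leaves this agent unsatisfied.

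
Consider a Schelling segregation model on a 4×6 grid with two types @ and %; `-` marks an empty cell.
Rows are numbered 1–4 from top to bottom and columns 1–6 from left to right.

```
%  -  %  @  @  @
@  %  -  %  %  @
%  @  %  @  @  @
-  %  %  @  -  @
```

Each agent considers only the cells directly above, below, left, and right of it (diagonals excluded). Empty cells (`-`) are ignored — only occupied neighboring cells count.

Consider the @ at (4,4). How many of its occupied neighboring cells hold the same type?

Occupied neighbors of (4,4): (3,4)=@, (4,3)=%.
Same type (@): 1 of 2.

1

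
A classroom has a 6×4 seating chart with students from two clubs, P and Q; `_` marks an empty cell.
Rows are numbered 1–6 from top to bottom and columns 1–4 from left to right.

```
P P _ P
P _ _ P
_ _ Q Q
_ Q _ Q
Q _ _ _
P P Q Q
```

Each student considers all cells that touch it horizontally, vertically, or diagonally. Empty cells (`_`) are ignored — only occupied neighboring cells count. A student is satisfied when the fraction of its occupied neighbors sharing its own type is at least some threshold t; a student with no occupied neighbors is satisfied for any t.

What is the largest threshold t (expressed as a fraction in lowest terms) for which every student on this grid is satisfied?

(1,1)P 2/2
(1,2)P 2/2
(1,4)P 1/1
(2,1)P 2/2
(2,4)P 1/3
(3,3)Q 3/4
(3,4)Q 2/3
(4,2)Q 2/2
(4,4)Q 2/2
(5,1)Q 1/3
(6,1)P 1/2
(6,2)P 1/3
(6,3)Q 1/2
(6,4)Q 1/1
The smallest same-type fraction is 1/3 at (2,4), which reduces to 1/3. Any threshold above that leaves this student unsatisfied.

1/3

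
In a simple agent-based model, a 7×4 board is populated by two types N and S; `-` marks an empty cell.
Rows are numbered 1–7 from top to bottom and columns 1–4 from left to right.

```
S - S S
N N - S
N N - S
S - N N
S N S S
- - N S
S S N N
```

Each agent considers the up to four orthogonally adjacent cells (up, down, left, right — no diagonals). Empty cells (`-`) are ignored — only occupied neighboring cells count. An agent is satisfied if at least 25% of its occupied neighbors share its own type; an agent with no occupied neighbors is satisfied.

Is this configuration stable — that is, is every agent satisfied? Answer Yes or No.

No

Row 1: (1,1)S 0/1 not · (1,3)S 1/1 satisfied · (1,4)S 2/2 satisfied
Row 2: (2,1)N 2/3 satisfied · (2,2)N 2/2 satisfied · (2,4)S 2/2 satisfied
Row 3: (3,1)N 2/3 satisfied · (3,2)N 2/2 satisfied · (3,4)S 1/2 satisfied
Row 4: (4,1)S 1/2 satisfied · (4,3)N 1/2 satisfied · (4,4)N 1/3 satisfied
Row 5: (5,1)S 1/2 satisfied · (5,2)N 0/2 not · (5,3)S 1/4 satisfied · (5,4)S 2/3 satisfied
Row 6: (6,3)N 1/3 satisfied · (6,4)S 1/3 satisfied
Row 7: (7,1)S 1/1 satisfied · (7,2)S 1/2 satisfied · (7,3)N 2/3 satisfied · (7,4)N 1/2 satisfied
For instance (1,1) has only 0/1 same-type neighbors, below 1/4.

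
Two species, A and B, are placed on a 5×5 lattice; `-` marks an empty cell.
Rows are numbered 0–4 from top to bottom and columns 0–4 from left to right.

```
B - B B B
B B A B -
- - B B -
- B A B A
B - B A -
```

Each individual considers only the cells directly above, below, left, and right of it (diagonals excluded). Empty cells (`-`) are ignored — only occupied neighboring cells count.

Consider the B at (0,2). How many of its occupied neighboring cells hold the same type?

Occupied neighbors of (0,2): (1,2)=A, (0,3)=B.
Same type (B): 1 of 2.

1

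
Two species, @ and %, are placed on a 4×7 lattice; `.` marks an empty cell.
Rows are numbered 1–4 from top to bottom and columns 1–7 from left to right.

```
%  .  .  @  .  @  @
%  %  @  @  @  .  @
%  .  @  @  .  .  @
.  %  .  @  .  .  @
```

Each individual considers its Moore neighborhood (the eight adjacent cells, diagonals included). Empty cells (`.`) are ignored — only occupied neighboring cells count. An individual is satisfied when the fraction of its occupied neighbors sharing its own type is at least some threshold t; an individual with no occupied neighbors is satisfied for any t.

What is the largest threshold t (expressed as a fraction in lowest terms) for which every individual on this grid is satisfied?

1/2

(1,1)% 2/2
(1,4)@ 3/3
(1,6)@ 3/3
(1,7)@ 2/2
(2,1)% 3/3
(2,2)% 3/5
(2,3)@ 4/5
(2,4)@ 5/5
(2,5)@ 4/4
(2,7)@ 3/3
(3,1)% 3/3
(3,3)@ 4/6
(3,4)@ 5/5
(3,7)@ 2/2
(4,2)% 1/2
(4,4)@ 2/2
(4,7)@ 1/1
The smallest same-type fraction is 1/2 at (4,2), which reduces to 1/2. Any threshold above that leaves this individual unsatisfied.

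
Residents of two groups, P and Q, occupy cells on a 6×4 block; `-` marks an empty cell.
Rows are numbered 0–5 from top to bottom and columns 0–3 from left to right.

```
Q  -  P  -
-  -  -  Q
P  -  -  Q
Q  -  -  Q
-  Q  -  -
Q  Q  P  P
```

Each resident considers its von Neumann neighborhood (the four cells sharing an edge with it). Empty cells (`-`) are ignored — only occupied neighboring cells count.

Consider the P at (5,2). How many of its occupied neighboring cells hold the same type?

Occupied neighbors of (5,2): (5,1)=Q, (5,3)=P.
Same type (P): 1 of 2.

1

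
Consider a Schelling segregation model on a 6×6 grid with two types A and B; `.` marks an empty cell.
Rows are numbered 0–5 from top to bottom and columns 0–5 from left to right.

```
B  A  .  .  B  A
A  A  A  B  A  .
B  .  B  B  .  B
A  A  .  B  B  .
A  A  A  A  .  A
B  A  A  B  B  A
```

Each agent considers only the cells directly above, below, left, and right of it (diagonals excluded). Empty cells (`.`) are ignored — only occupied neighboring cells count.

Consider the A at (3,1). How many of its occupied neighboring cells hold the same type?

Occupied neighbors of (3,1): (4,1)=A, (3,0)=A.
Same type (A): 2 of 2.

2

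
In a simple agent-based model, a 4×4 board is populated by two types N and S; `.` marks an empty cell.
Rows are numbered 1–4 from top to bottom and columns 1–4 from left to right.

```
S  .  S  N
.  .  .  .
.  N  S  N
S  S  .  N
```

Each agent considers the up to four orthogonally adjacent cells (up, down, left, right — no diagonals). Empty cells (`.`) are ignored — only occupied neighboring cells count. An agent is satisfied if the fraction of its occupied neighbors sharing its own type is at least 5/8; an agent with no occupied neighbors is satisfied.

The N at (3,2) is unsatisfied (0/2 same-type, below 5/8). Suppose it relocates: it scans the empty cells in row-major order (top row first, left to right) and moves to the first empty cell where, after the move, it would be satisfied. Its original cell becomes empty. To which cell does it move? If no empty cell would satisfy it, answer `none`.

Vacating (3,2). Empty cells in order:
  (1,2): 0/2 same-type → still unsatisfied.
  (2,1): 0/1 same-type → still unsatisfied.
  (2,2): 0/0 same-type → satisfied — stop here.

(2,2)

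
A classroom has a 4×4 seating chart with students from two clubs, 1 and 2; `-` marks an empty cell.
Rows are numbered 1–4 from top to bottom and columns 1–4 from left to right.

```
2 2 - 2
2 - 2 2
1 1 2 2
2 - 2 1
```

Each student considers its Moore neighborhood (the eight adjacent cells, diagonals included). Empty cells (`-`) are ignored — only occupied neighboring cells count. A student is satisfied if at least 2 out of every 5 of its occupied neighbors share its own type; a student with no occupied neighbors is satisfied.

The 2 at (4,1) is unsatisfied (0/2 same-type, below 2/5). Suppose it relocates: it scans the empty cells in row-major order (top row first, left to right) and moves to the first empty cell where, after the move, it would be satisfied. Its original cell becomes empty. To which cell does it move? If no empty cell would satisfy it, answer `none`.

Vacating (4,1). Empty cells in order:
  (1,3): 4/4 same-type → satisfied — stop here.

(1,3)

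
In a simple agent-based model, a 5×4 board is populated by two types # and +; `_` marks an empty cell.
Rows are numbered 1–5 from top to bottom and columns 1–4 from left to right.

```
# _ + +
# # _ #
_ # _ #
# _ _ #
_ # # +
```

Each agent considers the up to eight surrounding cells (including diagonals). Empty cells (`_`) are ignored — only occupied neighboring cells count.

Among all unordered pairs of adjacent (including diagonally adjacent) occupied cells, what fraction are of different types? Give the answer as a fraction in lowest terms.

5/17

Scan each occupied cell's neighbors to the right and below (and the two forward diagonals) so each pair is counted once.
Row 1: #(1,1)–#(2,1)= #(1,1)–#(2,2)= +(1,3)–+(1,4)= +(1,3)–#(2,4)≠ +(1,3)–#(2,2)≠ +(1,4)–#(2,4)≠  → 3/6 unlike.
Row 2: #(2,1)–#(2,2)= #(2,1)–#(3,2)= #(2,2)–#(3,2)= #(2,4)–#(3,4)=  → 0/4 unlike.
Row 3: #(3,2)–#(4,1)= #(3,4)–#(4,4)=  → 0/2 unlike.
Row 4: #(4,1)–#(5,2)= #(4,4)–+(5,4)≠ #(4,4)–#(5,3)=  → 1/3 unlike.
Row 5: #(5,2)–#(5,3)= #(5,3)–+(5,4)≠  → 1/2 unlike.
Total adjacent occupied pairs: 17; unlike-type pairs: 5.
5/17 is already in lowest terms.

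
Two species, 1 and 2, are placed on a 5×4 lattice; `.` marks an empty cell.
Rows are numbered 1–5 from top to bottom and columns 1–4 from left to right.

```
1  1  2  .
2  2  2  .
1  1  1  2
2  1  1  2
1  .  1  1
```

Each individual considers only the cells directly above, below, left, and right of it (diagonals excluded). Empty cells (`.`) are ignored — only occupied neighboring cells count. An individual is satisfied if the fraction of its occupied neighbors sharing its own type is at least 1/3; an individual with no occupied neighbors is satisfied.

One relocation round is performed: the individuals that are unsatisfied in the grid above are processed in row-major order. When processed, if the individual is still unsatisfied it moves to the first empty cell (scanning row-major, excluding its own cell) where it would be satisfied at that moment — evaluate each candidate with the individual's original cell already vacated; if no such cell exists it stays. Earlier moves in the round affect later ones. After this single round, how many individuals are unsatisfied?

0

Initially unsatisfied (in order): (4,1), (5,1).
  (4,1) → (1,4).
  (5,1): now satisfied by earlier moves; stays.
Resulting grid:
1 1 2 2
2 2 2 .
1 1 1 2
. 1 1 2
1 . 1 1
All satisfied now.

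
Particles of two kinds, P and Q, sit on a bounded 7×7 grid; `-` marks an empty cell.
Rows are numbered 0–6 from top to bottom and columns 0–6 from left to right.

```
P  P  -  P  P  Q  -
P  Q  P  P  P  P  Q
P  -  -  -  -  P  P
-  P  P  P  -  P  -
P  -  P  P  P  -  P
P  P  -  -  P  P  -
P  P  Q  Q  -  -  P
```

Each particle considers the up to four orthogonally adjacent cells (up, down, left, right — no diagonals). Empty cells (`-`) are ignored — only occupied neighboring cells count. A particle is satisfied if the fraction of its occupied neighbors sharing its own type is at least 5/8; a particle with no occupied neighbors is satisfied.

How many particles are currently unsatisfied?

8

(0,0)P 2/2 ok
(0,1)P 1/2 unhappy
(0,3)P 2/2 ok
(0,4)P 2/3 ok
(0,5)Q 0/2 unhappy
(1,0)P 2/3 ok
(1,1)Q 0/3 unhappy
(1,2)P 1/2 unhappy
(1,3)P 3/3 ok
(1,4)P 3/3 ok
(1,5)P 2/4 unhappy
(1,6)Q 0/2 unhappy
(2,0)P 1/1 ok
(2,5)P 3/3 ok
(2,6)P 1/2 unhappy
(3,1)P 1/1 ok
(3,2)P 3/3 ok
(3,3)P 2/2 ok
(3,5)P 1/1 ok
(4,0)P 1/1 ok
(4,2)P 2/2 ok
(4,3)P 3/3 ok
(4,4)P 2/2 ok
(4,6)P 0/0 ok
(5,0)P 3/3 ok
(5,1)P 2/2 ok
(5,4)P 2/2 ok
(5,5)P 1/1 ok
(6,0)P 2/2 ok
(6,1)P 2/3 ok
(6,2)Q 1/2 unhappy
(6,3)Q 1/1 ok
(6,6)P 0/0 ok
Unsatisfied: (0,1), (0,5), (1,1), (1,2), (1,5), (1,6), (2,6), (6,2) — 8 in total.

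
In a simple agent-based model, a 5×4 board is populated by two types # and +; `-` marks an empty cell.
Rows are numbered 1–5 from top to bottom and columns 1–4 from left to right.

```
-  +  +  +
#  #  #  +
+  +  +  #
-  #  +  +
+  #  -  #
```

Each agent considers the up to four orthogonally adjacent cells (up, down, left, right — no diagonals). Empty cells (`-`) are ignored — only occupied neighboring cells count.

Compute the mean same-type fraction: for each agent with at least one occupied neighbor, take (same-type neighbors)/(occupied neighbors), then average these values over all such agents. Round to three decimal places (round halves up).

(1,2)+ 1/2
(1,3)+ 2/3
(1,4)+ 2/2
(2,1)# 1/2
(2,2)# 2/4
(2,3)# 1/4
(2,4)+ 1/3
(3,1)+ 1/2
(3,2)+ 2/4
(3,3)+ 2/4
(3,4)# 0/3
(4,2)# 1/3
(4,3)+ 2/3
(4,4)+ 1/3
(5,1)+ 0/1
(5,2)# 1/2
(5,4)# 0/1
Sum over 17 agents: 1/2 + 2/3 + 2/2 + 1/2 + 2/4 + 1/4 + 1/3 + 1/2 + 2/4 + 2/4 + 0/3 + 1/3 + 2/3 + 1/3 + 0/1 + 1/2 + 0/1 = 85/12; mean = 85/12 ÷ 17 = 5/12 = 0.416666… → 0.417.

0.417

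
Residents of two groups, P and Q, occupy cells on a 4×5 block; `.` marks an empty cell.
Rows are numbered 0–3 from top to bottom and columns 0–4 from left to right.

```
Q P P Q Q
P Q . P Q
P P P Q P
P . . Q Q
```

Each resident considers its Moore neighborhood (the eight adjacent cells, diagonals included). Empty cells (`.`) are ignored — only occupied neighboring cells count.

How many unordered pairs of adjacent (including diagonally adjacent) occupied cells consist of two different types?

Scan each occupied cell's neighbors to the right and below (and the two forward diagonals) so each pair is counted once.
Row 0: Q(0,0)–P(0,1)≠ Q(0,0)–P(1,0)≠ Q(0,0)–Q(1,1)= P(0,1)–P(0,2)= P(0,1)–Q(1,1)≠ P(0,1)–P(1,0)= P(0,2)–Q(0,3)≠ P(0,2)–P(1,3)= P(0,2)–Q(1,1)≠ Q(0,3)–Q(0,4)= Q(0,3)–P(1,3)≠ Q(0,3)–Q(1,4)= Q(0,4)–Q(1,4)= Q(0,4)–P(1,3)≠  → 7/14 unlike.
Row 1: P(1,0)–Q(1,1)≠ P(1,0)–P(2,0)= P(1,0)–P(2,1)= Q(1,1)–P(2,1)≠ Q(1,1)–P(2,2)≠ Q(1,1)–P(2,0)≠ P(1,3)–Q(1,4)≠ P(1,3)–Q(2,3)≠ P(1,3)–P(2,4)= P(1,3)–P(2,2)= Q(1,4)–P(2,4)≠ Q(1,4)–Q(2,3)=  → 7/12 unlike.
Row 2: P(2,0)–P(2,1)= P(2,0)–P(3,0)= P(2,1)–P(2,2)= P(2,1)–P(3,0)= P(2,2)–Q(2,3)≠ P(2,2)–Q(3,3)≠ Q(2,3)–P(2,4)≠ Q(2,3)–Q(3,3)= Q(2,3)–Q(3,4)= P(2,4)–Q(3,4)≠ P(2,4)–Q(3,3)≠  → 5/11 unlike.
Row 3: Q(3,3)–Q(3,4)=  → 0/1 unlike.
Total adjacent occupied pairs: 38; unlike-type pairs: 19.

19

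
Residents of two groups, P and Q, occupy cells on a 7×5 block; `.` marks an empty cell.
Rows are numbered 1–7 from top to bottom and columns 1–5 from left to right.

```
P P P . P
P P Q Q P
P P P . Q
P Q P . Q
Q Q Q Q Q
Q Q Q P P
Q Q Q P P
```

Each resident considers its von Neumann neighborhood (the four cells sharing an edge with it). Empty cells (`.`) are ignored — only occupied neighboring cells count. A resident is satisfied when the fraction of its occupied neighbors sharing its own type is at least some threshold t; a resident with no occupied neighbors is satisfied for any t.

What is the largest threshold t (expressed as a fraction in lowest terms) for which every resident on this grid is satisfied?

1/4

(1,1)P 2/2
(1,2)P 3/3
(1,3)P 1/2
(1,5)P 1/1
(2,1)P 3/3
(2,2)P 3/4
(2,3)Q 1/4
(2,4)Q 1/2
(2,5)P 1/3
(3,1)P 3/3
(3,2)P 3/4
(3,3)P 2/3
(3,5)Q 1/2
(4,1)P 1/3
(4,2)Q 1/4
(4,3)P 1/3
(4,5)Q 2/2
(5,1)Q 2/3
(5,2)Q 4/4
(5,3)Q 3/4
(5,4)Q 2/3
(5,5)Q 2/3
(6,1)Q 3/3
(6,2)Q 4/4
(6,3)Q 3/4
(6,4)P 2/4
(6,5)P 2/3
(7,1)Q 2/2
(7,2)Q 3/3
(7,3)Q 2/3
(7,4)P 2/3
(7,5)P 2/2
The smallest same-type fraction is 1/4 at (2,3), which reduces to 1/4. Any threshold above that leaves this resident unsatisfied.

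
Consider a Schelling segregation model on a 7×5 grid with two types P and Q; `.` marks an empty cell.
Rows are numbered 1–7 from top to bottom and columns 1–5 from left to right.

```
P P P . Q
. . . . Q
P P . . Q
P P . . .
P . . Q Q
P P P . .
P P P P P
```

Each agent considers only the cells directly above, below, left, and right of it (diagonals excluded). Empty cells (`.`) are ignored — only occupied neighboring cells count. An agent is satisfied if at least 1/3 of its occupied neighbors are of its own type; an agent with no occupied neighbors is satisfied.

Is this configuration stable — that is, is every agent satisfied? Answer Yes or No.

(1,1)P 1/1 satisfied
(1,2)P 2/2 satisfied
(1,3)P 1/1 satisfied
(1,5)Q 1/1 satisfied
(2,5)Q 2/2 satisfied
(3,1)P 2/2 satisfied
(3,2)P 2/2 satisfied
(3,5)Q 1/1 satisfied
(4,1)P 3/3 satisfied
(4,2)P 2/2 satisfied
(5,1)P 2/2 satisfied
(5,4)Q 1/1 satisfied
(5,5)Q 1/1 satisfied
(6,1)P 3/3 satisfied
(6,2)P 3/3 satisfied
(6,3)P 2/2 satisfied
(7,1)P 2/2 satisfied
(7,2)P 3/3 satisfied
(7,3)P 3/3 satisfied
(7,4)P 2/2 satisfied
(7,5)P 1/1 satisfied
All meet the threshold, so the configuration is stable.

Yes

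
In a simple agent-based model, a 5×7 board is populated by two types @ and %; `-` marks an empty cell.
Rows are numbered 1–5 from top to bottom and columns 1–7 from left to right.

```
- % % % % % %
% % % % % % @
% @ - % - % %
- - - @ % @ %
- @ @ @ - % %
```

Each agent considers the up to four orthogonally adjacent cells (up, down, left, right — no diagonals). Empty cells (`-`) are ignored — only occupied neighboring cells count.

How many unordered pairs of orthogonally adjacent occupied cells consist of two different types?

11

Scan each occupied cell's neighbors to the right and below so each pair is counted once.
Row 1: %(1,2)–%(1,3)= %(1,2)–%(2,2)= %(1,3)–%(1,4)= %(1,3)–%(2,3)= %(1,4)–%(1,5)= %(1,4)–%(2,4)= %(1,5)–%(1,6)= %(1,5)–%(2,5)= %(1,6)–%(1,7)= %(1,6)–%(2,6)= %(1,7)–@(2,7)≠  → 1/11 unlike.
Row 2: %(2,1)–%(2,2)= %(2,1)–%(3,1)= %(2,2)–%(2,3)= %(2,2)–@(3,2)≠ %(2,3)–%(2,4)= %(2,4)–%(2,5)= %(2,4)–%(3,4)= %(2,5)–%(2,6)= %(2,6)–@(2,7)≠ %(2,6)–%(3,6)= @(2,7)–%(3,7)≠  → 3/11 unlike.
Row 3: %(3,1)–@(3,2)≠ %(3,4)–@(4,4)≠ %(3,6)–%(3,7)= %(3,6)–@(4,6)≠ %(3,7)–%(4,7)=  → 3/5 unlike.
Row 4: @(4,4)–%(4,5)≠ @(4,4)–@(5,4)= %(4,5)–@(4,6)≠ @(4,6)–%(4,7)≠ @(4,6)–%(5,6)≠ %(4,7)–%(5,7)=  → 4/6 unlike.
Row 5: @(5,2)–@(5,3)= @(5,3)–@(5,4)= %(5,6)–%(5,7)=  → 0/3 unlike.
Total adjacent occupied pairs: 36; unlike-type pairs: 11.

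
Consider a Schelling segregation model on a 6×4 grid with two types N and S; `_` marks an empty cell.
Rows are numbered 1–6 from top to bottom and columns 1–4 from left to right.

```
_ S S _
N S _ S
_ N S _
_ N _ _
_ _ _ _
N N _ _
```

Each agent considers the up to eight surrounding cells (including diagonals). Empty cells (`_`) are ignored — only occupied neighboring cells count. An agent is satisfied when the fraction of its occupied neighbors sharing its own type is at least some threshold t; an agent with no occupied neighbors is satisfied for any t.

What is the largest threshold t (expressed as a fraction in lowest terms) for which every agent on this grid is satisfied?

(1,2)S 2/3
(1,3)S 3/3
(2,1)N 1/3
(2,2)S 3/5
(2,4)S 2/2
(3,2)N 2/4
(3,3)S 2/4
(4,2)N 1/2
(6,1)N 1/1
(6,2)N 1/1
The smallest same-type fraction is 1/3 at (2,1), which reduces to 1/3. Any threshold above that leaves this agent unsatisfied.

1/3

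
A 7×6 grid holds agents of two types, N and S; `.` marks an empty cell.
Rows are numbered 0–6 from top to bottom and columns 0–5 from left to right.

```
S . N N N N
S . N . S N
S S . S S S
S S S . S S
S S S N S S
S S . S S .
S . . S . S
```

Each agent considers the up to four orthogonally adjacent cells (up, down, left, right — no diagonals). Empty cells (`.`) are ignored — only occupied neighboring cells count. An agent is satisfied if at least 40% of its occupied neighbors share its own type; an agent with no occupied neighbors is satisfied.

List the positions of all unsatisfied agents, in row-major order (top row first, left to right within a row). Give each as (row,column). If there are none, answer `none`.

(0,0)S 1/1 ✓
(0,2)N 2/2 ✓
(0,3)N 2/2 ✓
(0,4)N 2/3 ✓
(0,5)N 2/2 ✓
(1,0)S 2/2 ✓
(1,2)N 1/1 ✓
(1,4)S 1/3 ✗
(1,5)N 1/3 ✗
(2,0)S 3/3 ✓
(2,1)S 2/2 ✓
(2,3)S 1/1 ✓
(2,4)S 4/4 ✓
(2,5)S 2/3 ✓
(3,0)S 3/3 ✓
(3,1)S 4/4 ✓
(3,2)S 2/2 ✓
(3,4)S 3/3 ✓
(3,5)S 3/3 ✓
(4,0)S 3/3 ✓
(4,1)S 4/4 ✓
(4,2)S 2/3 ✓
(4,3)N 0/3 ✗
(4,4)S 3/4 ✓
(4,5)S 2/2 ✓
(5,0)S 3/3 ✓
(5,1)S 2/2 ✓
(5,3)S 2/3 ✓
(5,4)S 2/2 ✓
(6,0)S 1/1 ✓
(6,3)S 1/1 ✓
(6,5)S 0/0 ✓

(1,4), (1,5), (4,3)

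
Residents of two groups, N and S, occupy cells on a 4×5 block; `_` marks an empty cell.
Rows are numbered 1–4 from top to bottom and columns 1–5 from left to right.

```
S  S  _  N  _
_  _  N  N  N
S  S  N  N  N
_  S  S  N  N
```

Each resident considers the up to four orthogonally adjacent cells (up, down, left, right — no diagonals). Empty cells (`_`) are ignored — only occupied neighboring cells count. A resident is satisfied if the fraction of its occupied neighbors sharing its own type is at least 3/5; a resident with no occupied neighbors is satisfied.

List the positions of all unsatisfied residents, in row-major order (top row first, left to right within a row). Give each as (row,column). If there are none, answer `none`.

(3,3), (4,3)

(1,1)S 1/1 ok
(1,2)S 1/1 ok
(1,4)N 1/1 ok
(2,3)N 2/2 ok
(2,4)N 4/4 ok
(2,5)N 2/2 ok
(3,1)S 1/1 ok
(3,2)S 2/3 ok
(3,3)N 2/4 unhappy
(3,4)N 4/4 ok
(3,5)N 3/3 ok
(4,2)S 2/2 ok
(4,3)S 1/3 unhappy
(4,4)N 2/3 ok
(4,5)N 2/2 ok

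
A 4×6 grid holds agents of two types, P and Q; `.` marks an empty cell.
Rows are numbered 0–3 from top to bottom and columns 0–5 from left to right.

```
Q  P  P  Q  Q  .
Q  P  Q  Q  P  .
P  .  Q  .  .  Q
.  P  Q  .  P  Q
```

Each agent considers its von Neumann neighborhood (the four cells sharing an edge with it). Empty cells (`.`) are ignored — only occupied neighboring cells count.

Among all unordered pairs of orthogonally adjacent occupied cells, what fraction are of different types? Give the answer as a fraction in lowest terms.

Scan each occupied cell's neighbors to the right and below so each pair is counted once.
From row 0: 4 unlike of 9 pairs (running 4/9).
From row 1: 4 unlike of 6 pairs (running 8/15).
From row 2: 0 unlike of 2 pairs (running 8/17).
From row 3: 2 unlike of 2 pairs (running 10/19).
Total adjacent occupied pairs: 19; unlike-type pairs: 10.
10/19 is already in lowest terms.

10/19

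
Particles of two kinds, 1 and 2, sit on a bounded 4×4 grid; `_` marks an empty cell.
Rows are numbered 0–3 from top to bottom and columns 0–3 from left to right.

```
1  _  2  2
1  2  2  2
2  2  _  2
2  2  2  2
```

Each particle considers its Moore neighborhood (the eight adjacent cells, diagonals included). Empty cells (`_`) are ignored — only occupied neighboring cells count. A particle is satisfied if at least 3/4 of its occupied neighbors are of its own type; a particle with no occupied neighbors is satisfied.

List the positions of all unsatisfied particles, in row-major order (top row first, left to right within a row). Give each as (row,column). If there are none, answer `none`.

(0,0), (1,0), (1,1)

(0,0)1 1/2 not
(0,2)2 4/4 satisfied
(0,3)2 3/3 satisfied
(1,0)1 1/4 not
(1,1)2 4/6 not
(1,2)2 6/6 satisfied
(1,3)2 4/4 satisfied
(2,0)2 4/5 satisfied
(2,1)2 6/7 satisfied
(2,3)2 4/4 satisfied
(3,0)2 3/3 satisfied
(3,1)2 4/4 satisfied
(3,2)2 4/4 satisfied
(3,3)2 2/2 satisfied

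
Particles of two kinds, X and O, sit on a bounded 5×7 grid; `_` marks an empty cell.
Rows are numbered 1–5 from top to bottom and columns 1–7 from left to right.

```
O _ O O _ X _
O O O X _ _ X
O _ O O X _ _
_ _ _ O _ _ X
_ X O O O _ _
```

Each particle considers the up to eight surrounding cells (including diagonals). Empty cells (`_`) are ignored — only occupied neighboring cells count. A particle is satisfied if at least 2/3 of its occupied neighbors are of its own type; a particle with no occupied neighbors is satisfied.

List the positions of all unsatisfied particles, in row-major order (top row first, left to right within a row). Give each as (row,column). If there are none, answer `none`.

(1,1)O 2/2 satisfied
(1,3)O 3/4 satisfied
(1,4)O 2/3 satisfied
(1,6)X 1/1 satisfied
(2,1)O 3/3 satisfied
(2,2)O 6/6 satisfied
(2,3)O 5/6 satisfied
(2,4)X 1/6 not
(2,7)X 1/1 satisfied
(3,1)O 2/2 satisfied
(3,3)O 4/5 satisfied
(3,4)O 3/5 not
(3,5)X 1/3 not
(4,4)O 5/6 satisfied
(4,7)X 0/0 satisfied
(5,2)X 0/1 not
(5,3)O 2/3 satisfied
(5,4)O 3/3 satisfied
(5,5)O 2/2 satisfied

(2,4), (3,4), (3,5), (5,2)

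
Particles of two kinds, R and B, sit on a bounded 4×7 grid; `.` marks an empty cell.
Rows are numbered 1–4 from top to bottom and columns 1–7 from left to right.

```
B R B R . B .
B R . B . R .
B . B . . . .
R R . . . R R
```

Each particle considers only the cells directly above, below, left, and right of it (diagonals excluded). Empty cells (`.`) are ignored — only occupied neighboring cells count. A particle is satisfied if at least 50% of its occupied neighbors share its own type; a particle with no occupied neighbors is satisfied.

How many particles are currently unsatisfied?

(1,1)B 1/2 ok
(1,2)R 1/3 unhappy
(1,3)B 0/2 unhappy
(1,4)R 0/2 unhappy
(1,6)B 0/1 unhappy
(2,1)B 2/3 ok
(2,2)R 1/2 ok
(2,4)B 0/1 unhappy
(2,6)R 0/1 unhappy
(3,1)B 1/2 ok
(3,3)B 0/0 ok
(4,1)R 1/2 ok
(4,2)R 1/1 ok
(4,6)R 1/1 ok
(4,7)R 1/1 ok
Unsatisfied: (1,2), (1,3), (1,4), (1,6), (2,4), (2,6) — 6 in total.

6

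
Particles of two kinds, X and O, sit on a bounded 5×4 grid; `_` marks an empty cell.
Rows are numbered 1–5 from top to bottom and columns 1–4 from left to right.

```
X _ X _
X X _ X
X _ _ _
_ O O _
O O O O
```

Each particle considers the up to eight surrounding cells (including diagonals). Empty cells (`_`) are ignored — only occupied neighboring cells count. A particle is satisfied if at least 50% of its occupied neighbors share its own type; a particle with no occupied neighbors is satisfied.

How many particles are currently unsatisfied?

0

Row 1: (1,1)X 2/2 ok · (1,3)X 2/2 ok
Row 2: (2,1)X 3/3 ok · (2,2)X 4/4 ok · (2,4)X 1/1 ok
Row 3: (3,1)X 2/3 ok
Row 4: (4,2)O 4/5 ok · (4,3)O 4/4 ok
Row 5: (5,1)O 2/2 ok · (5,2)O 4/4 ok · (5,3)O 4/4 ok · (5,4)O 2/2 ok
Every one meets the threshold.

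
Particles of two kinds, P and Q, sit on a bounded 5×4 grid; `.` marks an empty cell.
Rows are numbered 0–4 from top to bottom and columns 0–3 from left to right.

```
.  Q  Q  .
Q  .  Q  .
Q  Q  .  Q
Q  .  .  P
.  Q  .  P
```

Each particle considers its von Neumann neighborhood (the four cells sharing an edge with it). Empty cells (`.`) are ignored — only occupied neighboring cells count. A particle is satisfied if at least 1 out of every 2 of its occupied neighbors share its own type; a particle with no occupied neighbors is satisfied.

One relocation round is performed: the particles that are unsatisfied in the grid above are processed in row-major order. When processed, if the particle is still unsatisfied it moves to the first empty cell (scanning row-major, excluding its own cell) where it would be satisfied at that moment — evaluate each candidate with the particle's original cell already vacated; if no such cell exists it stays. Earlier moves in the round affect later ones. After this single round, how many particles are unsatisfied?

Initially unsatisfied (in order): (2,3).
  (2,3) → (0,0).
Resulting grid:
Q Q Q .
Q . Q .
Q Q . .
Q . . P
. Q . P
All satisfied now.

0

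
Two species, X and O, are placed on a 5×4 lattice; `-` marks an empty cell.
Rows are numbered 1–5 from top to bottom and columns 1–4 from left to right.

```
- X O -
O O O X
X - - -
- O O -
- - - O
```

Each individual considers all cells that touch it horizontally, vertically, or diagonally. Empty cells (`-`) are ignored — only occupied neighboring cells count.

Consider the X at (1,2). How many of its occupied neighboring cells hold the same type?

0

Occupied neighbors of (1,2): (1,3)=O, (2,1)=O, (2,2)=O, (2,3)=O.
Same type (X): 0 of 4.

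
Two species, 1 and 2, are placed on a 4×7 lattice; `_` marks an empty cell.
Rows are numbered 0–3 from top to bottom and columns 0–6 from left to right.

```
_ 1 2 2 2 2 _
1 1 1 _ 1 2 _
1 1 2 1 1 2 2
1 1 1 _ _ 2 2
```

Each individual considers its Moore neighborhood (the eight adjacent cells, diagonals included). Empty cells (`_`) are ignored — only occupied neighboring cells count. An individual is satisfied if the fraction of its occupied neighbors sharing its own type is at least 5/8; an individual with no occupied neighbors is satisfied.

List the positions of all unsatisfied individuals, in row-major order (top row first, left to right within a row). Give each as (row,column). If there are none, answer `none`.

(0,1)1 3/4 ok
(0,2)2 1/4 unhappy
(0,3)2 2/4 unhappy
(0,4)2 3/4 ok
(0,5)2 2/3 ok
(1,0)1 4/4 ok
(1,1)1 5/7 ok
(1,2)1 4/7 unhappy
(1,4)1 2/7 unhappy
(1,5)2 4/6 ok
(2,0)1 5/5 ok
(2,1)1 7/8 ok
(2,2)2 0/6 unhappy
(2,3)1 4/5 ok
(2,4)1 2/5 unhappy
(2,5)2 4/6 ok
(2,6)2 4/4 ok
(3,0)1 3/3 ok
(3,1)1 4/5 ok
(3,2)1 3/4 ok
(3,5)2 3/4 ok
(3,6)2 3/3 ok

(0,2), (0,3), (1,2), (1,4), (2,2), (2,4)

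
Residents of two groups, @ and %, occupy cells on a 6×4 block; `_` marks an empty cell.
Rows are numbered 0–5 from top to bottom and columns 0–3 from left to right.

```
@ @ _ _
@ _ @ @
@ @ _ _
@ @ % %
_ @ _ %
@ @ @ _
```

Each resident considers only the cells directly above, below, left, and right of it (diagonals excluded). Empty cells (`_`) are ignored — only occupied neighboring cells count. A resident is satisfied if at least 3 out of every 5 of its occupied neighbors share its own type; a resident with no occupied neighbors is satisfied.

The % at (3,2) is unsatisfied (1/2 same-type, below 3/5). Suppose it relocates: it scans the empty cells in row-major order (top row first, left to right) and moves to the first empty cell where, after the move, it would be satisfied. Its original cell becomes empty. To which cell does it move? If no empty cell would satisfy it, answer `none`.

Vacating (3,2). Empty cells in order:
  (0,2): 0/2 same-type → still unsatisfied.
  (0,3): 0/1 same-type → still unsatisfied.
  (1,1): 0/4 same-type → still unsatisfied.
  (2,2): 0/2 same-type → still unsatisfied.
  (2,3): 1/2 same-type → still unsatisfied.
  (4,0): 0/3 same-type → still unsatisfied.
  (4,2): 1/3 same-type → still unsatisfied.
  (5,3): 1/2 same-type → still unsatisfied.

none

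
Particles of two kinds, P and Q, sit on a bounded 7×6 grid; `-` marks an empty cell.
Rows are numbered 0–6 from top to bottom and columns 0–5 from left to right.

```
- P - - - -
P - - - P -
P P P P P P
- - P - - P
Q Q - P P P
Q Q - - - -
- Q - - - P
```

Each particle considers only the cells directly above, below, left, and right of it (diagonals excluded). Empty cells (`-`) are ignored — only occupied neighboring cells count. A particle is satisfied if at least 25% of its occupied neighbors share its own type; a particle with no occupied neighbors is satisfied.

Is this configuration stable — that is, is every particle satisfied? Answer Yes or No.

(0,1)P 0/0 ok
(1,0)P 1/1 ok
(1,4)P 1/1 ok
(2,0)P 2/2 ok
(2,1)P 2/2 ok
(2,2)P 3/3 ok
(2,3)P 2/2 ok
(2,4)P 3/3 ok
(2,5)P 2/2 ok
(3,2)P 1/1 ok
(3,5)P 2/2 ok
(4,0)Q 2/2 ok
(4,1)Q 2/2 ok
(4,3)P 1/1 ok
(4,4)P 2/2 ok
(4,5)P 2/2 ok
(5,0)Q 2/2 ok
(5,1)Q 3/3 ok
(6,1)Q 1/1 ok
(6,5)P 0/0 ok
All meet the threshold, so the configuration is stable.

Yes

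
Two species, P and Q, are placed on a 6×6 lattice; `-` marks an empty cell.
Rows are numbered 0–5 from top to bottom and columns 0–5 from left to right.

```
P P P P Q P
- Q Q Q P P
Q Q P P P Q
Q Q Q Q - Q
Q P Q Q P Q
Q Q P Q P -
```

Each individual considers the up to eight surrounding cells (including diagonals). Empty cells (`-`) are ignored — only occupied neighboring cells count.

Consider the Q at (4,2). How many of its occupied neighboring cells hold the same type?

6

Occupied neighbors of (4,2): (3,1)=Q, (3,2)=Q, (3,3)=Q, (4,1)=P, (4,3)=Q, (5,1)=Q, (5,2)=P, (5,3)=Q.
Same type (Q): 6 of 8.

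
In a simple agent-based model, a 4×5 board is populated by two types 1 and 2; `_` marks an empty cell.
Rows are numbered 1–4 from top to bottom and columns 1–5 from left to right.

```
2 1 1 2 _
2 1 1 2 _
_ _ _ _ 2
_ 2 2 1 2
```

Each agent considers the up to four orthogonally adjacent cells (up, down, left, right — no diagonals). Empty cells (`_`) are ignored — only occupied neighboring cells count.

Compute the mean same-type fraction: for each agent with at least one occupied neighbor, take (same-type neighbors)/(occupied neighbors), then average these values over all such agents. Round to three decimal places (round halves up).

0.590

Row 1: (1,1)2 1/2 · (1,2)1 2/3 · (1,3)1 2/3 · (1,4)2 1/2
Row 2: (2,1)2 1/2 · (2,2)1 2/3 · (2,3)1 2/3 · (2,4)2 1/2
Row 3: (3,5)2 1/1
Row 4: (4,2)2 1/1 · (4,3)2 1/2 · (4,4)1 0/2 · (4,5)2 1/2
Sum over 13 agents: 1/2 + 2/3 + 2/3 + 1/2 + 1/2 + 2/3 + 2/3 + 1/2 + 1/1 + 1/1 + 1/2 + 0/2 + 1/2 = 23/3; mean = 23/3 ÷ 13 = 23/39 = 0.589743… → 0.590.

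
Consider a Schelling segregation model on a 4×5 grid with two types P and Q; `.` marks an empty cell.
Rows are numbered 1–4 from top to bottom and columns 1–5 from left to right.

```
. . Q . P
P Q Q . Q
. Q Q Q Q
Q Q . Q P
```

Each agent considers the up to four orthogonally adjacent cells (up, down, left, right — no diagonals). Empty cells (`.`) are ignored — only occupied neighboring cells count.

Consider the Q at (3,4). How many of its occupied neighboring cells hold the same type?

3

Occupied neighbors of (3,4): (4,4)=Q, (3,3)=Q, (3,5)=Q.
Same type (Q): 3 of 3.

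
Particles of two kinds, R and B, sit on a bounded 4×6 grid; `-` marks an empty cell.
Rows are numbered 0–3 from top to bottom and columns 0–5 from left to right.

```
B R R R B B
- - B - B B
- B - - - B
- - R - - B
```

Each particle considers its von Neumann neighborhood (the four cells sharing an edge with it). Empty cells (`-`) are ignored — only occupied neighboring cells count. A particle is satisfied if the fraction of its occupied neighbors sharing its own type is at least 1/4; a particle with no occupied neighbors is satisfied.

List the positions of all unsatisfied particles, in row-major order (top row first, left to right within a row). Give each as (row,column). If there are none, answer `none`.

Row 0: (0,0)B 0/1 unhappy · (0,1)R 1/2 ok · (0,2)R 2/3 ok · (0,3)R 1/2 ok · (0,4)B 2/3 ok · (0,5)B 2/2 ok
Row 1: (1,2)B 0/1 unhappy · (1,4)B 2/2 ok · (1,5)B 3/3 ok
Row 2: (2,1)B 0/0 ok · (2,5)B 2/2 ok
Row 3: (3,2)R 0/0 ok · (3,5)B 1/1 ok

(0,0), (1,2)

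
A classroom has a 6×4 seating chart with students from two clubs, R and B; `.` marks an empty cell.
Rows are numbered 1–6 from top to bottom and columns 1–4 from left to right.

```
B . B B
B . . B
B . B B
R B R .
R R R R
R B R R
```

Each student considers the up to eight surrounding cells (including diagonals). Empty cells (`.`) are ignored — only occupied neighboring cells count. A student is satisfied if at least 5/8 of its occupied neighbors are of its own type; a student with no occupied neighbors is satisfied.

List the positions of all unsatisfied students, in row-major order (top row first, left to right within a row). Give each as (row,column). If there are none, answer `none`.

(4,1), (4,2), (4,3), (5,1), (6,2)

Row 1: (1,1)B 1/1 satisfied · (1,3)B 2/2 satisfied · (1,4)B 2/2 satisfied
Row 2: (2,1)B 2/2 satisfied · (2,4)B 4/4 satisfied
Row 3: (3,1)B 2/3 satisfied · (3,3)B 3/4 satisfied · (3,4)B 2/3 satisfied
Row 4: (4,1)R 2/4 not · (4,2)B 2/7 not · (4,3)R 3/6 not
Row 5: (5,1)R 3/5 not · (5,2)R 6/8 satisfied · (5,3)R 5/7 satisfied · (5,4)R 4/4 satisfied
Row 6: (6,1)R 2/3 satisfied · (6,2)B 0/5 not · (6,3)R 4/5 satisfied · (6,4)R 3/3 satisfied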